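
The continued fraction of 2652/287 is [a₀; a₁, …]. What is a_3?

3

2652 = 9·287 + 69   →  a_0 = 9
287 = 4·69 + 11   →  a_1 = 4
69 = 6·11 + 3   →  a_2 = 6
11 = 3·3 + 2   →  a_3 = 3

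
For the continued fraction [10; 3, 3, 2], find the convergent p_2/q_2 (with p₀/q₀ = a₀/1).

103/10

Using pₖ = aₖpₖ₋₁ + pₖ₋₂, qₖ = aₖqₖ₋₁ + qₖ₋₂ (with p₋₁=1, p₋₂=0, q₋₁=0, q₋₂=1):
  k=0: a=10, p=10, q=1
  k=1: a=3, p=31, q=3
  k=2: a=3, p=103, q=10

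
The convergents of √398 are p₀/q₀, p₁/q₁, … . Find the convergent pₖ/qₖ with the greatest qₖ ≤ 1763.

15940/799

√398 = [19; 1, 18, 1, 38, …] (period length 4).
Convergents:
  p_0/q_0 = 19/1
  p_1/q_1 = 20/1
  p_2/q_2 = 379/19
  p_3/q_3 = 399/20
  p_4/q_4 = 15541/779
  p_5/q_5 = 15940/799
  p_6/q_6 = 302461/15161
q_5 = 799 ≤ 1763 < 15161 = q_6, so the answer is 15940/799.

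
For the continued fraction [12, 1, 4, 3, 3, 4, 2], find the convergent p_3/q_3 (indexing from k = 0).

Using pₖ = aₖpₖ₋₁ + pₖ₋₂, qₖ = aₖqₖ₋₁ + qₖ₋₂ (with p₋₁=1, p₋₂=0, q₋₁=0, q₋₂=1):
  k=0: a=12, p=12, q=1
  k=1: a=1, p=13, q=1
  k=2: a=4, p=64, q=5
  k=3: a=3, p=205, q=16

205/16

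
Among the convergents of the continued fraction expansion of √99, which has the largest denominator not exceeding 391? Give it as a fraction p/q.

3771/379

√99 = [9; 1, 18, …] (period length 2).
Convergents:
  p_0/q_0 = 9/1
  p_1/q_1 = 10/1
  p_2/q_2 = 189/19
  p_3/q_3 = 199/20
  p_4/q_4 = 3771/379
  p_5/q_5 = 3970/399
q_4 = 379 ≤ 391 < 399 = q_5, so the answer is 3771/379.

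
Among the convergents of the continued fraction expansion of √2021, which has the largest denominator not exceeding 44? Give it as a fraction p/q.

√2021 = [44; 1, 21, 2, 21, 1, 88, …] (period length 6).
Convergents:
  p_0/q_0 = 44/1
  p_1/q_1 = 45/1
  p_2/q_2 = 989/22
  p_3/q_3 = 2023/45
q_2 = 22 ≤ 44 < 45 = q_3, so the answer is 989/22.

989/22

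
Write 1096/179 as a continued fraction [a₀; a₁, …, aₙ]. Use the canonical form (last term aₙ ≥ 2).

1096 = 6×179 + 22
179 = 8×22 + 3
22 = 7×3 + 1
3 = 3×1 + 0  (stop)
So 1096/179 = [6; 8, 7, 3].

[6; 8, 7, 3]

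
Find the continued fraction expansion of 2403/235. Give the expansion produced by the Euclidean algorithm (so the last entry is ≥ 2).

2403 = 10*235 + 53
235 = 4*53 + 23
53 = 2*23 + 7
23 = 3*7 + 2
7 = 3*2 + 1
2 = 2*1 + 0  (stop)
So 2403/235 = [10; 4, 2, 3, 3, 2].

[10; 4, 2, 3, 3, 2]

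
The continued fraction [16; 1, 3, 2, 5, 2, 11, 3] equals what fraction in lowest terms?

63496/3785

Fold from the inside: start with 3/1.
  11 + 1/3 = 34/3
  2 + 3/34 = 71/34
  5 + 34/71 = 389/71
  2 + 71/389 = 849/389
  3 + 389/849 = 2936/849
  1 + 849/2936 = 3785/2936
  16 + 2936/3785 = 63496/3785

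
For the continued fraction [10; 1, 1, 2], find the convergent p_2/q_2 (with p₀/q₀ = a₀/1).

Using pₖ = aₖpₖ₋₁ + pₖ₋₂, qₖ = aₖqₖ₋₁ + qₖ₋₂ (with p₋₁=1, p₋₂=0, q₋₁=0, q₋₂=1):
  k=0: a=10, p=10, q=1
  k=1: a=1, p=11, q=1
  k=2: a=1, p=21, q=2

21/2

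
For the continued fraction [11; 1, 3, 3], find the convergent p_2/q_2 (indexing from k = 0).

47/4

Using pₖ = aₖpₖ₋₁ + pₖ₋₂, qₖ = aₖqₖ₋₁ + qₖ₋₂ (with p₋₁=1, p₋₂=0, q₋₁=0, q₋₂=1):
  k=0: a=11, p=11, q=1
  k=1: a=1, p=12, q=1
  k=2: a=3, p=47, q=4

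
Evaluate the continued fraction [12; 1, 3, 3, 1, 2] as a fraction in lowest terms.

600/47

Using pₖ = aₖpₖ₋₁ + pₖ₋₂ and qₖ = aₖqₖ₋₁ + qₖ₋₂:
  k=0: a=12, p=12, q=1
  k=1: a=1, p=13, q=1
  k=2: a=3, p=51, q=4
  k=3: a=3, p=166, q=13
  k=4: a=1, p=217, q=17
  k=5: a=2, p=600, q=47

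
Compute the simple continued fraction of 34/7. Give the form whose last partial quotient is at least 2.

34 = 4×7 + 6
7 = 1×6 + 1
6 = 6×1 + 0  (stop)
So 34/7 = [4; 1, 6].

[4; 1, 6]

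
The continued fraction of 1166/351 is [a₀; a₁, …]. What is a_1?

3

1166 = 3·351 + 113   →  a_0 = 3
351 = 3·113 + 12   →  a_1 = 3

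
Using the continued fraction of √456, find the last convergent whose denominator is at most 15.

√456 = [21; 2, 1, 4, 1, 2, 42, …] (period length 6).
Convergents:
  p_0/q_0 = 21/1
  p_1/q_1 = 43/2
  p_2/q_2 = 64/3
  p_3/q_3 = 299/14
  p_4/q_4 = 363/17
q_3 = 14 ≤ 15 < 17 = q_4, so the answer is 299/14.

299/14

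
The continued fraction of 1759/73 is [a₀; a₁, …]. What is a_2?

2

1759 = 24·73 + 7   →  a_0 = 24
73 = 10·7 + 3   →  a_1 = 10
7 = 2·3 + 1   →  a_2 = 2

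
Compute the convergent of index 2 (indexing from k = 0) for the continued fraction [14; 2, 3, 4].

101/7

Using pₖ = aₖpₖ₋₁ + pₖ₋₂, qₖ = aₖqₖ₋₁ + qₖ₋₂ (with p₋₁=1, p₋₂=0, q₋₁=0, q₋₂=1):
  k=0: a=14, p=14, q=1
  k=1: a=2, p=29, q=2
  k=2: a=3, p=101, q=7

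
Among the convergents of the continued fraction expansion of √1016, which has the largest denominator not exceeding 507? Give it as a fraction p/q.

√1016 = [31; 1, 6, 1, 62, …] (period length 4).
Convergents:
  p_0/q_0 = 31/1
  p_1/q_1 = 32/1
  p_2/q_2 = 223/7
  p_3/q_3 = 255/8
  p_4/q_4 = 16033/503
  p_5/q_5 = 16288/511
q_4 = 503 ≤ 507 < 511 = q_5, so the answer is 16033/503.

16033/503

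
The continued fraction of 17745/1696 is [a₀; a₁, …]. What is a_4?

17745 = 10·1696 + 785   →  a_0 = 10
1696 = 2·785 + 126   →  a_1 = 2
785 = 6·126 + 29   →  a_2 = 6
126 = 4·29 + 10   →  a_3 = 4
29 = 2·10 + 9   →  a_4 = 2

2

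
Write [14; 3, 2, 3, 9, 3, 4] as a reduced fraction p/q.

42803/2995

Using pₖ = aₖpₖ₋₁ + pₖ₋₂ and qₖ = aₖqₖ₋₁ + qₖ₋₂:
  k=0: a=14, p=14, q=1
  k=1: a=3, p=43, q=3
  k=2: a=2, p=100, q=7
  k=3: a=3, p=343, q=24
  k=4: a=9, p=3187, q=223
  k=5: a=3, p=9904, q=693
  k=6: a=4, p=42803, q=2995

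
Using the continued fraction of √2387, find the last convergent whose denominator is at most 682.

33125/678

√2387 = [48; 1, 5, 1, 96, …] (period length 4).
Convergents:
  p_0/q_0 = 48/1
  p_1/q_1 = 49/1
  p_2/q_2 = 293/6
  p_3/q_3 = 342/7
  p_4/q_4 = 33125/678
  p_5/q_5 = 33467/685
q_4 = 678 ≤ 682 < 685 = q_5, so the answer is 33125/678.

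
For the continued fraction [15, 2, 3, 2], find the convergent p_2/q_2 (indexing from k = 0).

Using pₖ = aₖpₖ₋₁ + pₖ₋₂, qₖ = aₖqₖ₋₁ + qₖ₋₂ (with p₋₁=1, p₋₂=0, q₋₁=0, q₋₂=1):
  k=0: a=15, p=15, q=1
  k=1: a=2, p=31, q=2
  k=2: a=3, p=108, q=7

108/7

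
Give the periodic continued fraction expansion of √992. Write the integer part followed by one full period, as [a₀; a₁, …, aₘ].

[31; 2, 62]

a₀ = ⌊√992⌋ = 31.
With m₀=0, d₀=1 and mₖ₊₁ = dₖaₖ − mₖ, dₖ₊₁ = (n − mₖ₊₁²)/dₖ, aₖ₊₁ = ⌊(a₀+mₖ₊₁)/dₖ₊₁⌋:
  k=1: m=31, d=31, a=2
  k=2: m=31, d=1, a=62
d=1 and a=2a₀=62 at k=2, so the next step gives (m, d) = (31, 31) again — its k=1 value — and the period has length 2.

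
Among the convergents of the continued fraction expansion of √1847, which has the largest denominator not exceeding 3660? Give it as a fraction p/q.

157037/3654

√1847 = [42; 1, 41, 1, 84, …] (period length 4).
Convergents:
  p_0/q_0 = 42/1
  p_1/q_1 = 43/1
  p_2/q_2 = 1805/42
  p_3/q_3 = 1848/43
  p_4/q_4 = 157037/3654
  p_5/q_5 = 158885/3697
q_4 = 3654 ≤ 3660 < 3697 = q_5, so the answer is 157037/3654.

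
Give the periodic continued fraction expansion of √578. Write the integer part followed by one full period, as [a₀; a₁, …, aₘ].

a₀ = ⌊√578⌋ = 24.

[24; 24, 48]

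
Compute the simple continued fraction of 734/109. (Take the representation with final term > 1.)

[6; 1, 2, 1, 3, 7]

734 = 6*109 + 80
109 = 1*80 + 29
80 = 2*29 + 22
29 = 1*22 + 7
22 = 3*7 + 1
7 = 7*1 + 0  (stop)
So 734/109 = [6; 1, 2, 1, 3, 7].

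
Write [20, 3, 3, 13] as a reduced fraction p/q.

2700/133

Fold from the inside: start with 13/1.
  3 + 1/13 = 40/13
  3 + 13/40 = 133/40
  20 + 40/133 = 2700/133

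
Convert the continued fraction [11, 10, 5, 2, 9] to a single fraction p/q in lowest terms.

11753/1059

Using pₖ = aₖpₖ₋₁ + pₖ₋₂ and qₖ = aₖqₖ₋₁ + qₖ₋₂:
  k=0: a=11, p=11, q=1
  k=1: a=10, p=111, q=10
  k=2: a=5, p=566, q=51
  k=3: a=2, p=1243, q=112
  k=4: a=9, p=11753, q=1059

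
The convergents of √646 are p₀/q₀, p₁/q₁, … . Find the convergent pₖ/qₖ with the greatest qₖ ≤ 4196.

77495/3049

√646 = [25; 2, 2, 2, 50, …] (period length 4).
Convergents:
  p_0/q_0 = 25/1
  p_1/q_1 = 51/2
  p_2/q_2 = 127/5
  p_3/q_3 = 305/12
  p_4/q_4 = 15377/605
  p_5/q_5 = 31059/1222
  p_6/q_6 = 77495/3049
  p_7/q_7 = 186049/7320
q_6 = 3049 ≤ 4196 < 7320 = q_7, so the answer is 77495/3049.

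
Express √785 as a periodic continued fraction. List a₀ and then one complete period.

[28; 56]

a₀ = ⌊√785⌋ = 28.
With m₀=0, d₀=1 and mₖ₊₁ = dₖaₖ − mₖ, dₖ₊₁ = (n − mₖ₊₁²)/dₖ, aₖ₊₁ = ⌊(a₀+mₖ₊₁)/dₖ₊₁⌋:
  k=1: m=28, d=1, a=56
d=1 and a=2a₀=56 at k=1, so the next step gives (m, d) = (28, 1) again — its k=1 value — and the period has length 1.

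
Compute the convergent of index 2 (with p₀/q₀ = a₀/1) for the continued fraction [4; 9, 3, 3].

Using pₖ = aₖpₖ₋₁ + pₖ₋₂, qₖ = aₖqₖ₋₁ + qₖ₋₂ (with p₋₁=1, p₋₂=0, q₋₁=0, q₋₂=1):
  k=0: a=4, p=4, q=1
  k=1: a=9, p=37, q=9
  k=2: a=3, p=115, q=28

115/28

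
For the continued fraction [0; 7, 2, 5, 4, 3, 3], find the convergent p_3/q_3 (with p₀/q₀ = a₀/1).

11/82

Using pₖ = aₖpₖ₋₁ + pₖ₋₂, qₖ = aₖqₖ₋₁ + qₖ₋₂ (with p₋₁=1, p₋₂=0, q₋₁=0, q₋₂=1):
  k=0: a=0, p=0, q=1
  k=1: a=7, p=1, q=7
  k=2: a=2, p=2, q=15
  k=3: a=5, p=11, q=82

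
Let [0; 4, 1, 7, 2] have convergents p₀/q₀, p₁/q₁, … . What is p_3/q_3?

Using pₖ = aₖpₖ₋₁ + pₖ₋₂, qₖ = aₖqₖ₋₁ + qₖ₋₂ (with p₋₁=1, p₋₂=0, q₋₁=0, q₋₂=1):
  k=0: a=0, p=0, q=1
  k=1: a=4, p=1, q=4
  k=2: a=1, p=1, q=5
  k=3: a=7, p=8, q=39

8/39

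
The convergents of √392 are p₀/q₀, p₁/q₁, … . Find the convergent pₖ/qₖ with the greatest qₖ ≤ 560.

√392 = [19; 1, 3, 1, 38, …] (period length 4).
Convergents:
  p_0/q_0 = 19/1
  p_1/q_1 = 20/1
  p_2/q_2 = 79/4
  p_3/q_3 = 99/5
  p_4/q_4 = 3841/194
  p_5/q_5 = 3940/199
  p_6/q_6 = 15661/791
q_5 = 199 ≤ 560 < 791 = q_6, so the answer is 3940/199.

3940/199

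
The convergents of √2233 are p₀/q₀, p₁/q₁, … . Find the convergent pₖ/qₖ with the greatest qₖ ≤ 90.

√2233 = [47; 3, 1, 12, 1, 3, 94, …] (period length 6).
Convergents:
  p_0/q_0 = 47/1
  p_1/q_1 = 142/3
  p_2/q_2 = 189/4
  p_3/q_3 = 2410/51
  p_4/q_4 = 2599/55
  p_5/q_5 = 10207/216
q_4 = 55 ≤ 90 < 216 = q_5, so the answer is 2599/55.

2599/55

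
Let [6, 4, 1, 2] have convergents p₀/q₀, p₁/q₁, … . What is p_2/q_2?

31/5

Using pₖ = aₖpₖ₋₁ + pₖ₋₂, qₖ = aₖqₖ₋₁ + qₖ₋₂ (with p₋₁=1, p₋₂=0, q₋₁=0, q₋₂=1):
  k=0: a=6, p=6, q=1
  k=1: a=4, p=25, q=4
  k=2: a=1, p=31, q=5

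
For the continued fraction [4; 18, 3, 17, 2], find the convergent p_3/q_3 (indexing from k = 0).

Using pₖ = aₖpₖ₋₁ + pₖ₋₂, qₖ = aₖqₖ₋₁ + qₖ₋₂ (with p₋₁=1, p₋₂=0, q₋₁=0, q₋₂=1):
  k=0: a=4, p=4, q=1
  k=1: a=18, p=73, q=18
  k=2: a=3, p=223, q=55
  k=3: a=17, p=3864, q=953

3864/953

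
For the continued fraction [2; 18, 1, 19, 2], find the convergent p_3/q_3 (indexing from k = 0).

778/379

Using pₖ = aₖpₖ₋₁ + pₖ₋₂, qₖ = aₖqₖ₋₁ + qₖ₋₂ (with p₋₁=1, p₋₂=0, q₋₁=0, q₋₂=1):
  k=0: a=2, p=2, q=1
  k=1: a=18, p=37, q=18
  k=2: a=1, p=39, q=19
  k=3: a=19, p=778, q=379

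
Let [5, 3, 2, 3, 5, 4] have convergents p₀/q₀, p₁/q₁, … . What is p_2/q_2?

37/7

Using pₖ = aₖpₖ₋₁ + pₖ₋₂, qₖ = aₖqₖ₋₁ + qₖ₋₂ (with p₋₁=1, p₋₂=0, q₋₁=0, q₋₂=1):
  k=0: a=5, p=5, q=1
  k=1: a=3, p=16, q=3
  k=2: a=2, p=37, q=7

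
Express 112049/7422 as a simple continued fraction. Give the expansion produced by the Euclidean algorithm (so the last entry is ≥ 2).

[15; 10, 3, 10, 11, 2]

112049 = 15*7422 + 719
7422 = 10*719 + 232
719 = 3*232 + 23
232 = 10*23 + 2
23 = 11*2 + 1
2 = 2*1 + 0  (stop)
So 112049/7422 = [15; 10, 3, 10, 11, 2].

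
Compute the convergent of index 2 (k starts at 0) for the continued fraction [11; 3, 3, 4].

113/10

Using pₖ = aₖpₖ₋₁ + pₖ₋₂, qₖ = aₖqₖ₋₁ + qₖ₋₂ (with p₋₁=1, p₋₂=0, q₋₁=0, q₋₂=1):
  k=0: a=11, p=11, q=1
  k=1: a=3, p=34, q=3
  k=2: a=3, p=113, q=10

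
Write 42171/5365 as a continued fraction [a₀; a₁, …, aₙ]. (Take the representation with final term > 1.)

42171 = 7*5365 + 4616
5365 = 1*4616 + 749
4616 = 6*749 + 122
749 = 6*122 + 17
122 = 7*17 + 3
17 = 5*3 + 2
3 = 1*2 + 1
2 = 2*1 + 0  (stop)
So 42171/5365 = [7; 1, 6, 6, 7, 5, 1, 2].

[7; 1, 6, 6, 7, 5, 1, 2]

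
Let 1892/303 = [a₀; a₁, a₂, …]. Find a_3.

1892 = 6·303 + 74   →  a_0 = 6
303 = 4·74 + 7   →  a_1 = 4
74 = 10·7 + 4   →  a_2 = 10
7 = 1·4 + 3   →  a_3 = 1

1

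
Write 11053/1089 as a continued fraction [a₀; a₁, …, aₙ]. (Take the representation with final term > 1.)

11053 = 10·1089 + 163
1089 = 6·163 + 111
163 = 1·111 + 52
111 = 2·52 + 7
52 = 7·7 + 3
7 = 2·3 + 1
3 = 3·1 + 0  (stop)
So 11053/1089 = [10; 6, 1, 2, 7, 2, 3].

[10; 6, 1, 2, 7, 2, 3]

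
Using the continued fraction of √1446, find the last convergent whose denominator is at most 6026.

√1446 = [38; 38, 76, …] (period length 2).
Convergents:
  p_0/q_0 = 38/1
  p_1/q_1 = 1445/38
  p_2/q_2 = 109858/2889
  p_3/q_3 = 4176049/109820
q_2 = 2889 ≤ 6026 < 109820 = q_3, so the answer is 109858/2889.

109858/2889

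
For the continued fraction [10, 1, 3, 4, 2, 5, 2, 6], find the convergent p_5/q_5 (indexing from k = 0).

2228/207

Using pₖ = aₖpₖ₋₁ + pₖ₋₂, qₖ = aₖqₖ₋₁ + qₖ₋₂ (with p₋₁=1, p₋₂=0, q₋₁=0, q₋₂=1):
  k=0: a=10, p=10, q=1
  k=1: a=1, p=11, q=1
  k=2: a=3, p=43, q=4
  k=3: a=4, p=183, q=17
  k=4: a=2, p=409, q=38
  k=5: a=5, p=2228, q=207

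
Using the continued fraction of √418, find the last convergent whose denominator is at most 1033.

15068/737

√418 = [20; 2, 4, 20, 4, 2, 40, …] (period length 6).
Convergents:
  p_0/q_0 = 20/1
  p_1/q_1 = 41/2
  p_2/q_2 = 184/9
  p_3/q_3 = 3721/182
  p_4/q_4 = 15068/737
  p_5/q_5 = 33857/1656
q_4 = 737 ≤ 1033 < 1656 = q_5, so the answer is 15068/737.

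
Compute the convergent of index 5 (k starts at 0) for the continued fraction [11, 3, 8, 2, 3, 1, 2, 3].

2683/237

Using pₖ = aₖpₖ₋₁ + pₖ₋₂, qₖ = aₖqₖ₋₁ + qₖ₋₂ (with p₋₁=1, p₋₂=0, q₋₁=0, q₋₂=1):
  k=0: a=11, p=11, q=1
  k=1: a=3, p=34, q=3
  k=2: a=8, p=283, q=25
  k=3: a=2, p=600, q=53
  k=4: a=3, p=2083, q=184
  k=5: a=1, p=2683, q=237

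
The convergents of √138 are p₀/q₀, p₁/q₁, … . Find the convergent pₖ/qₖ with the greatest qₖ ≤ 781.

4417/376

√138 = [11; 1, 2, 1, 22, …] (period length 4).
Convergents:
  p_0/q_0 = 11/1
  p_1/q_1 = 12/1
  p_2/q_2 = 35/3
  p_3/q_3 = 47/4
  p_4/q_4 = 1069/91
  p_5/q_5 = 1116/95
  p_6/q_6 = 3301/281
  p_7/q_7 = 4417/376
  p_8/q_8 = 100475/8553
q_7 = 376 ≤ 781 < 8553 = q_8, so the answer is 4417/376.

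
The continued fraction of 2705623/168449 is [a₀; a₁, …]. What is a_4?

2705623 = 16·168449 + 10439   →  a_0 = 16
168449 = 16·10439 + 1425   →  a_1 = 16
10439 = 7·1425 + 464   →  a_2 = 7
1425 = 3·464 + 33   →  a_3 = 3
464 = 14·33 + 2   →  a_4 = 14

14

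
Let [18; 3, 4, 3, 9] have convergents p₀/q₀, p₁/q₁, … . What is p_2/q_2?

Using pₖ = aₖpₖ₋₁ + pₖ₋₂, qₖ = aₖqₖ₋₁ + qₖ₋₂ (with p₋₁=1, p₋₂=0, q₋₁=0, q₋₂=1):
  k=0: a=18, p=18, q=1
  k=1: a=3, p=55, q=3
  k=2: a=4, p=238, q=13

238/13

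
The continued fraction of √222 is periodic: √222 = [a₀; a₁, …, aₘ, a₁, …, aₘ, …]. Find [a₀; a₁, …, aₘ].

a₀ = ⌊√222⌋ = 14.
With m₀=0, d₀=1 and mₖ₊₁ = dₖaₖ − mₖ, dₖ₊₁ = (n − mₖ₊₁²)/dₖ, aₖ₊₁ = ⌊(a₀+mₖ₊₁)/dₖ₊₁⌋:
  k=1: m=14, d=26, a=1
  k=2: m=12, d=3, a=8
  k=3: m=12, d=26, a=1
  k=4: m=14, d=1, a=28
d=1 and a=2a₀=28 at k=4, so the next step gives (m, d) = (14, 26) again — its k=1 value — and the period has length 4.

[14; 1, 8, 1, 28]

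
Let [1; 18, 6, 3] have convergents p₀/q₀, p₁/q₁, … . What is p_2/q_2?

Using pₖ = aₖpₖ₋₁ + pₖ₋₂, qₖ = aₖqₖ₋₁ + qₖ₋₂ (with p₋₁=1, p₋₂=0, q₋₁=0, q₋₂=1):
  k=0: a=1, p=1, q=1
  k=1: a=18, p=19, q=18
  k=2: a=6, p=115, q=109

115/109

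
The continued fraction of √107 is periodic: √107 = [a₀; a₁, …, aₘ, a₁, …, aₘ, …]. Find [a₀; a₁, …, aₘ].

[10; 2, 1, 9, 1, 2, 20]

a₀ = ⌊√107⌋ = 10.
With m₀=0, d₀=1 and mₖ₊₁ = dₖaₖ − mₖ, dₖ₊₁ = (n − mₖ₊₁²)/dₖ, aₖ₊₁ = ⌊(a₀+mₖ₊₁)/dₖ₊₁⌋:
  k=1: m=10, d=7, a=2
  k=2: m=4, d=13, a=1
  k=3: m=9, d=2, a=9
  k=4: m=9, d=13, a=1
  k=5: m=4, d=7, a=2
  k=6: m=10, d=1, a=20
d=1 and a=2a₀=20 at k=6, so the next step gives (m, d) = (10, 7) again — its k=1 value — and the period has length 6.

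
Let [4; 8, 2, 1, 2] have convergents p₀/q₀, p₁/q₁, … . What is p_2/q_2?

70/17

Using pₖ = aₖpₖ₋₁ + pₖ₋₂, qₖ = aₖqₖ₋₁ + qₖ₋₂ (with p₋₁=1, p₋₂=0, q₋₁=0, q₋₂=1):
  k=0: a=4, p=4, q=1
  k=1: a=8, p=33, q=8
  k=2: a=2, p=70, q=17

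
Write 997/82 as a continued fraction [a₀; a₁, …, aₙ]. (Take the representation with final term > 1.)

997 = 12·82 + 13
82 = 6·13 + 4
13 = 3·4 + 1
4 = 4·1 + 0  (stop)
So 997/82 = [12; 6, 3, 4].

[12; 6, 3, 4]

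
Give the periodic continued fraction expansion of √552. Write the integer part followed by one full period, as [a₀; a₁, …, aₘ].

[23; 2, 46]

a₀ = ⌊√552⌋ = 23.
With m₀=0, d₀=1 and mₖ₊₁ = dₖaₖ − mₖ, dₖ₊₁ = (n − mₖ₊₁²)/dₖ, aₖ₊₁ = ⌊(a₀+mₖ₊₁)/dₖ₊₁⌋:
  k=1: m=23, d=23, a=2
  k=2: m=23, d=1, a=46
d=1 and a=2a₀=46 at k=2, so the next step gives (m, d) = (23, 23) again — its k=1 value — and the period has length 2.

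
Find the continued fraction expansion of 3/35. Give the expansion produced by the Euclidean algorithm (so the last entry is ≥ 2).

[0; 11, 1, 2]

3 = 0×35 + 3
35 = 11×3 + 2
3 = 1×2 + 1
2 = 2×1 + 0  (stop)
So 3/35 = [0; 11, 1, 2].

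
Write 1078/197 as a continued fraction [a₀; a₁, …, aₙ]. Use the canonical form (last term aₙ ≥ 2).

1078 = 5*197 + 93
197 = 2*93 + 11
93 = 8*11 + 5
11 = 2*5 + 1
5 = 5*1 + 0  (stop)
So 1078/197 = [5; 2, 8, 2, 5].

[5; 2, 8, 2, 5]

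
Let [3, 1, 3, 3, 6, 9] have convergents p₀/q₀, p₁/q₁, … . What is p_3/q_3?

Using pₖ = aₖpₖ₋₁ + pₖ₋₂, qₖ = aₖqₖ₋₁ + qₖ₋₂ (with p₋₁=1, p₋₂=0, q₋₁=0, q₋₂=1):
  k=0: a=3, p=3, q=1
  k=1: a=1, p=4, q=1
  k=2: a=3, p=15, q=4
  k=3: a=3, p=49, q=13

49/13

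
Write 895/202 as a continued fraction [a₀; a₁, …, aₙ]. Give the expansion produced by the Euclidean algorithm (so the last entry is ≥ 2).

895 = 4*202 + 87
202 = 2*87 + 28
87 = 3*28 + 3
28 = 9*3 + 1
3 = 3*1 + 0  (stop)
So 895/202 = [4; 2, 3, 9, 3].

[4; 2, 3, 9, 3]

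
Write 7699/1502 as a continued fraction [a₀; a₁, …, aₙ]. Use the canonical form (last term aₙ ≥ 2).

7699 = 5×1502 + 189
1502 = 7×189 + 179
189 = 1×179 + 10
179 = 17×10 + 9
10 = 1×9 + 1
9 = 9×1 + 0  (stop)
So 7699/1502 = [5; 7, 1, 17, 1, 9].

[5; 7, 1, 17, 1, 9]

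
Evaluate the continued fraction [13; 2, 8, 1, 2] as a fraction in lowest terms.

741/55

Using pₖ = aₖpₖ₋₁ + pₖ₋₂ and qₖ = aₖqₖ₋₁ + qₖ₋₂:
  k=0: a=13, p=13, q=1
  k=1: a=2, p=27, q=2
  k=2: a=8, p=229, q=17
  k=3: a=1, p=256, q=19
  k=4: a=2, p=741, q=55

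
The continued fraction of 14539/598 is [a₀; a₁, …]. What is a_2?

5

14539 = 24·598 + 187   →  a_0 = 24
598 = 3·187 + 37   →  a_1 = 3
187 = 5·37 + 2   →  a_2 = 5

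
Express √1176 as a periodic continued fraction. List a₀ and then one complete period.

a₀ = ⌊√1176⌋ = 34.
With m₀=0, d₀=1 and mₖ₊₁ = dₖaₖ − mₖ, dₖ₊₁ = (n − mₖ₊₁²)/dₖ, aₖ₊₁ = ⌊(a₀+mₖ₊₁)/dₖ₊₁⌋:
  k=1: m=34, d=20, a=3
  k=2: m=26, d=25, a=2
  k=3: m=24, d=24, a=2
  k=4: m=24, d=25, a=2
  k=5: m=26, d=20, a=3
  k=6: m=34, d=1, a=68
d=1 and a=2a₀=68 at k=6, so the next step gives (m, d) = (34, 20) again — its k=1 value — and the period has length 6.

[34; 3, 2, 2, 2, 3, 68]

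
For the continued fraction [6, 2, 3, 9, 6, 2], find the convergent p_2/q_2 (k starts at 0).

Using pₖ = aₖpₖ₋₁ + pₖ₋₂, qₖ = aₖqₖ₋₁ + qₖ₋₂ (with p₋₁=1, p₋₂=0, q₋₁=0, q₋₂=1):
  k=0: a=6, p=6, q=1
  k=1: a=2, p=13, q=2
  k=2: a=3, p=45, q=7

45/7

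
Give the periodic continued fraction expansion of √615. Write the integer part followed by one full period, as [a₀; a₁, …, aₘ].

a₀ = ⌊√615⌋ = 24.
With m₀=0, d₀=1 and mₖ₊₁ = dₖaₖ − mₖ, dₖ₊₁ = (n − mₖ₊₁²)/dₖ, aₖ₊₁ = ⌊(a₀+mₖ₊₁)/dₖ₊₁⌋:
  k=1: m=24, d=39, a=1
  k=2: m=15, d=10, a=3
  k=3: m=15, d=39, a=1
  k=4: m=24, d=1, a=48
d=1 and a=2a₀=48 at k=4, so the next step gives (m, d) = (24, 39) again — its k=1 value — and the period has length 4.

[24; 1, 3, 1, 48]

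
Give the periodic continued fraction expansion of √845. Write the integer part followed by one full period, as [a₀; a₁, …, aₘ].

a₀ = ⌊√845⌋ = 29.
With m₀=0, d₀=1 and mₖ₊₁ = dₖaₖ − mₖ, dₖ₊₁ = (n − mₖ₊₁²)/dₖ, aₖ₊₁ = ⌊(a₀+mₖ₊₁)/dₖ₊₁⌋:
  k=1: m=29, d=4, a=14
  k=2: m=27, d=29, a=1
  k=3: m=2, d=29, a=1
  k=4: m=27, d=4, a=14
  k=5: m=29, d=1, a=58
d=1 and a=2a₀=58 at k=5, so the next step gives (m, d) = (29, 4) again — its k=1 value — and the period has length 5.

[29; 14, 1, 1, 14, 58]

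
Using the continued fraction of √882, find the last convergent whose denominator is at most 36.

297/10

√882 = [29; 1, 2, 3, 6, 3, 2, 1, 58, …] (period length 8).
Convergents:
  p_0/q_0 = 29/1
  p_1/q_1 = 30/1
  p_2/q_2 = 89/3
  p_3/q_3 = 297/10
  p_4/q_4 = 1871/63
q_3 = 10 ≤ 36 < 63 = q_4, so the answer is 297/10.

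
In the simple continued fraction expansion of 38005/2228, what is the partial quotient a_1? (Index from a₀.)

17

38005 = 17·2228 + 129   →  a_0 = 17
2228 = 17·129 + 35   →  a_1 = 17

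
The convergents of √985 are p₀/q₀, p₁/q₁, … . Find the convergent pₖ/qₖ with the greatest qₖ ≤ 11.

157/5

√985 = [31; 2, 1, 1, 2, 62, …] (period length 5).
Convergents:
  p_0/q_0 = 31/1
  p_1/q_1 = 63/2
  p_2/q_2 = 94/3
  p_3/q_3 = 157/5
  p_4/q_4 = 408/13
q_3 = 5 ≤ 11 < 13 = q_4, so the answer is 157/5.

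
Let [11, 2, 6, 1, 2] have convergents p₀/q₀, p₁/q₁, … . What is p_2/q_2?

149/13

Using pₖ = aₖpₖ₋₁ + pₖ₋₂, qₖ = aₖqₖ₋₁ + qₖ₋₂ (with p₋₁=1, p₋₂=0, q₋₁=0, q₋₂=1):
  k=0: a=11, p=11, q=1
  k=1: a=2, p=23, q=2
  k=2: a=6, p=149, q=13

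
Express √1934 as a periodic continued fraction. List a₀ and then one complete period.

a₀ = ⌊√1934⌋ = 43.

[43; 1, 42, 1, 86]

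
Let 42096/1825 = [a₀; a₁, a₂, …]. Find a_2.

12

42096 = 23·1825 + 121   →  a_0 = 23
1825 = 15·121 + 10   →  a_1 = 15
121 = 12·10 + 1   →  a_2 = 12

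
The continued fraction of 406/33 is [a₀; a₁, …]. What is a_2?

406 = 12·33 + 10   →  a_0 = 12
33 = 3·10 + 3   →  a_1 = 3
10 = 3·3 + 1   →  a_2 = 3

3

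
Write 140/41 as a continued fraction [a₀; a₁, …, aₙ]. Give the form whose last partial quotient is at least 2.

140 = 3·41 + 17
41 = 2·17 + 7
17 = 2·7 + 3
7 = 2·3 + 1
3 = 3·1 + 0  (stop)
So 140/41 = [3; 2, 2, 2, 3].

[3; 2, 2, 2, 3]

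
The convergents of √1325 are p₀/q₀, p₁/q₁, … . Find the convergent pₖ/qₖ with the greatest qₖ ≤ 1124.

26536/729

√1325 = [36; 2, 2, 72, …] (period length 3).
Convergents:
  p_0/q_0 = 36/1
  p_1/q_1 = 73/2
  p_2/q_2 = 182/5
  p_3/q_3 = 13177/362
  p_4/q_4 = 26536/729
  p_5/q_5 = 66249/1820
q_4 = 729 ≤ 1124 < 1820 = q_5, so the answer is 26536/729.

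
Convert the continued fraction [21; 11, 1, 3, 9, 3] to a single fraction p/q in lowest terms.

28507/1352

Fold from the inside: start with 3/1.
  9 + 1/3 = 28/3
  3 + 3/28 = 87/28
  1 + 28/87 = 115/87
  11 + 87/115 = 1352/115
  21 + 115/1352 = 28507/1352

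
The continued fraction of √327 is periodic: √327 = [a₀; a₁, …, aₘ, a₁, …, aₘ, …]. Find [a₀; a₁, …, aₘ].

[18; 12, 36]

a₀ = ⌊√327⌋ = 18.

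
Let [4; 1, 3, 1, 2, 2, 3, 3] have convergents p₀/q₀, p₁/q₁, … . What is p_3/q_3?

24/5

Using pₖ = aₖpₖ₋₁ + pₖ₋₂, qₖ = aₖqₖ₋₁ + qₖ₋₂ (with p₋₁=1, p₋₂=0, q₋₁=0, q₋₂=1):
  k=0: a=4, p=4, q=1
  k=1: a=1, p=5, q=1
  k=2: a=3, p=19, q=4
  k=3: a=1, p=24, q=5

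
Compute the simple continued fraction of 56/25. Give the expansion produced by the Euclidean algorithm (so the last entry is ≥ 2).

56 = 2*25 + 6
25 = 4*6 + 1
6 = 6*1 + 0  (stop)
So 56/25 = [2; 4, 6].

[2; 4, 6]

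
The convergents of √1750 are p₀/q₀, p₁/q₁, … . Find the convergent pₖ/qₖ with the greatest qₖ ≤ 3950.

126001/3012

√1750 = [41; 1, 4, 1, 82, …] (period length 4).
Convergents:
  p_0/q_0 = 41/1
  p_1/q_1 = 42/1
  p_2/q_2 = 209/5
  p_3/q_3 = 251/6
  p_4/q_4 = 20791/497
  p_5/q_5 = 21042/503
  p_6/q_6 = 104959/2509
  p_7/q_7 = 126001/3012
  p_8/q_8 = 10437041/249493
q_7 = 3012 ≤ 3950 < 249493 = q_8, so the answer is 126001/3012.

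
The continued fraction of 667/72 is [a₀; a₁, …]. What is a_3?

667 = 9·72 + 19   →  a_0 = 9
72 = 3·19 + 15   →  a_1 = 3
19 = 1·15 + 4   →  a_2 = 1
15 = 3·4 + 3   →  a_3 = 3

3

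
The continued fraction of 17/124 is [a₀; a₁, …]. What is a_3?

17 = 0·124 + 17   →  a_0 = 0
124 = 7·17 + 5   →  a_1 = 7
17 = 3·5 + 2   →  a_2 = 3
5 = 2·2 + 1   →  a_3 = 2

2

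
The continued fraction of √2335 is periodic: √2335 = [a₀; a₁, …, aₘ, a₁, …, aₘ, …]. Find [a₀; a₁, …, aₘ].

[48; 3, 9, 3, 96]

a₀ = ⌊√2335⌋ = 48.
With m₀=0, d₀=1 and mₖ₊₁ = dₖaₖ − mₖ, dₖ₊₁ = (n − mₖ₊₁²)/dₖ, aₖ₊₁ = ⌊(a₀+mₖ₊₁)/dₖ₊₁⌋:
  k=1: m=48, d=31, a=3
  k=2: m=45, d=10, a=9
  k=3: m=45, d=31, a=3
  k=4: m=48, d=1, a=96
d=1 and a=2a₀=96 at k=4, so the next step gives (m, d) = (48, 31) again — its k=1 value — and the period has length 4.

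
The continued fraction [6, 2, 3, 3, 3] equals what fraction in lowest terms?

489/76

Fold from the inside: start with 3/1.
  3 + 1/3 = 10/3
  3 + 3/10 = 33/10
  2 + 10/33 = 76/33
  6 + 33/76 = 489/76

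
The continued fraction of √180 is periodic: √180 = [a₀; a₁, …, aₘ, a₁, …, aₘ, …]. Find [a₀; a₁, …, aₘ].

[13; 2, 2, 2, 26]

a₀ = ⌊√180⌋ = 13.
With m₀=0, d₀=1 and mₖ₊₁ = dₖaₖ − mₖ, dₖ₊₁ = (n − mₖ₊₁²)/dₖ, aₖ₊₁ = ⌊(a₀+mₖ₊₁)/dₖ₊₁⌋:
  k=1: m=13, d=11, a=2
  k=2: m=9, d=9, a=2
  k=3: m=9, d=11, a=2
  k=4: m=13, d=1, a=26
d=1 and a=2a₀=26 at k=4, so the next step gives (m, d) = (13, 11) again — its k=1 value — and the period has length 4.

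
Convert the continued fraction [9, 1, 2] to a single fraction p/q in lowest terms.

29/3

Using pₖ = aₖpₖ₋₁ + pₖ₋₂ and qₖ = aₖqₖ₋₁ + qₖ₋₂:
  k=0: a=9, p=9, q=1
  k=1: a=1, p=10, q=1
  k=2: a=2, p=29, q=3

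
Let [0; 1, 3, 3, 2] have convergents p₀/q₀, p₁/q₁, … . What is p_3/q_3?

10/13

Using pₖ = aₖpₖ₋₁ + pₖ₋₂, qₖ = aₖqₖ₋₁ + qₖ₋₂ (with p₋₁=1, p₋₂=0, q₋₁=0, q₋₂=1):
  k=0: a=0, p=0, q=1
  k=1: a=1, p=1, q=1
  k=2: a=3, p=3, q=4
  k=3: a=3, p=10, q=13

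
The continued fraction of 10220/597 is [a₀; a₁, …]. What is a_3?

2

10220 = 17·597 + 71   →  a_0 = 17
597 = 8·71 + 29   →  a_1 = 8
71 = 2·29 + 13   →  a_2 = 2
29 = 2·13 + 3   →  a_3 = 2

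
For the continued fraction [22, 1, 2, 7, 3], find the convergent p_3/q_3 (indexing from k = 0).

499/22

Using pₖ = aₖpₖ₋₁ + pₖ₋₂, qₖ = aₖqₖ₋₁ + qₖ₋₂ (with p₋₁=1, p₋₂=0, q₋₁=0, q₋₂=1):
  k=0: a=22, p=22, q=1
  k=1: a=1, p=23, q=1
  k=2: a=2, p=68, q=3
  k=3: a=7, p=499, q=22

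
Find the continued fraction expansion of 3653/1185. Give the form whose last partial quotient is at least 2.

3653 = 3*1185 + 98
1185 = 12*98 + 9
98 = 10*9 + 8
9 = 1*8 + 1
8 = 8*1 + 0  (stop)
So 3653/1185 = [3; 12, 10, 1, 8].

[3; 12, 10, 1, 8]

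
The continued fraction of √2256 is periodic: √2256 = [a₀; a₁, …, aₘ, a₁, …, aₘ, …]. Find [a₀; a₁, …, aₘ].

a₀ = ⌊√2256⌋ = 47.
With m₀=0, d₀=1 and mₖ₊₁ = dₖaₖ − mₖ, dₖ₊₁ = (n − mₖ₊₁²)/dₖ, aₖ₊₁ = ⌊(a₀+mₖ₊₁)/dₖ₊₁⌋:
  k=1: m=47, d=47, a=2
  k=2: m=47, d=1, a=94
d=1 and a=2a₀=94 at k=2, so the next step gives (m, d) = (47, 47) again — its k=1 value — and the period has length 2.

[47; 2, 94]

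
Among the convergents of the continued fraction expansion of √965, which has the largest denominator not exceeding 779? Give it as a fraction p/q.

√965 = [31; 15, 1, 1, 15, 62, …] (period length 5).
Convergents:
  p_0/q_0 = 31/1
  p_1/q_1 = 466/15
  p_2/q_2 = 497/16
  p_3/q_3 = 963/31
  p_4/q_4 = 14942/481
  p_5/q_5 = 927367/29853
q_4 = 481 ≤ 779 < 29853 = q_5, so the answer is 14942/481.

14942/481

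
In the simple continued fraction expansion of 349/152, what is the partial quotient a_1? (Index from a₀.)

349 = 2·152 + 45   →  a_0 = 2
152 = 3·45 + 17   →  a_1 = 3

3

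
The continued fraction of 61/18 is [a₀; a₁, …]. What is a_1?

61 = 3·18 + 7   →  a_0 = 3
18 = 2·7 + 4   →  a_1 = 2

2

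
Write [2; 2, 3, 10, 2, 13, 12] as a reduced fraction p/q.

59719/24571

Fold from the inside: start with 12/1.
  13 + 1/12 = 157/12
  2 + 12/157 = 326/157
  10 + 157/326 = 3417/326
  3 + 326/3417 = 10577/3417
  2 + 3417/10577 = 24571/10577
  2 + 10577/24571 = 59719/24571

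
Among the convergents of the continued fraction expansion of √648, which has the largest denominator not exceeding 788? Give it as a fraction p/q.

√648 = [25; 2, 5, 6, 5, 2, 50, …] (period length 6).
Convergents:
  p_0/q_0 = 25/1
  p_1/q_1 = 51/2
  p_2/q_2 = 280/11
  p_3/q_3 = 1731/68
  p_4/q_4 = 8935/351
  p_5/q_5 = 19601/770
  p_6/q_6 = 988985/38851
q_5 = 770 ≤ 788 < 38851 = q_6, so the answer is 19601/770.

19601/770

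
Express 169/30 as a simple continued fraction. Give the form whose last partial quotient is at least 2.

169 = 5·30 + 19
30 = 1·19 + 11
19 = 1·11 + 8
11 = 1·8 + 3
8 = 2·3 + 2
3 = 1·2 + 1
2 = 2·1 + 0  (stop)
So 169/30 = [5; 1, 1, 1, 2, 1, 2].

[5; 1, 1, 1, 2, 1, 2]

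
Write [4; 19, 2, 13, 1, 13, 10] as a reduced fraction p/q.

Fold from the inside: start with 10/1.
  13 + 1/10 = 131/10
  1 + 10/131 = 141/131
  13 + 131/141 = 1964/141
  2 + 141/1964 = 4069/1964
  19 + 1964/4069 = 79275/4069
  4 + 4069/79275 = 321169/79275

321169/79275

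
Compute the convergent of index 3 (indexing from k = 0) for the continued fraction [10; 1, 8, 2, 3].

Using pₖ = aₖpₖ₋₁ + pₖ₋₂, qₖ = aₖqₖ₋₁ + qₖ₋₂ (with p₋₁=1, p₋₂=0, q₋₁=0, q₋₂=1):
  k=0: a=10, p=10, q=1
  k=1: a=1, p=11, q=1
  k=2: a=8, p=98, q=9
  k=3: a=2, p=207, q=19

207/19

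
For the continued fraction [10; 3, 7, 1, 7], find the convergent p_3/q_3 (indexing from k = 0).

258/25

Using pₖ = aₖpₖ₋₁ + pₖ₋₂, qₖ = aₖqₖ₋₁ + qₖ₋₂ (with p₋₁=1, p₋₂=0, q₋₁=0, q₋₂=1):
  k=0: a=10, p=10, q=1
  k=1: a=3, p=31, q=3
  k=2: a=7, p=227, q=22
  k=3: a=1, p=258, q=25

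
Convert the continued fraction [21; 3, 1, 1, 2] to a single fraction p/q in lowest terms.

Fold from the inside: start with 2/1.
  1 + 1/2 = 3/2
  1 + 2/3 = 5/3
  3 + 3/5 = 18/5
  21 + 5/18 = 383/18

383/18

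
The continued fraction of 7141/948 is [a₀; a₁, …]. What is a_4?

7141 = 7·948 + 505   →  a_0 = 7
948 = 1·505 + 443   →  a_1 = 1
505 = 1·443 + 62   →  a_2 = 1
443 = 7·62 + 9   →  a_3 = 7
62 = 6·9 + 8   →  a_4 = 6

6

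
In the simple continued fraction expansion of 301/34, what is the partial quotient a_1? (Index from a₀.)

1

301 = 8·34 + 29   →  a_0 = 8
34 = 1·29 + 5   →  a_1 = 1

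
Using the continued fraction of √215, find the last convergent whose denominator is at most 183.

√215 = [14; 1, 1, 1, 28, …] (period length 4).
Convergents:
  p_0/q_0 = 14/1
  p_1/q_1 = 15/1
  p_2/q_2 = 29/2
  p_3/q_3 = 44/3
  p_4/q_4 = 1261/86
  p_5/q_5 = 1305/89
  p_6/q_6 = 2566/175
  p_7/q_7 = 3871/264
q_6 = 175 ≤ 183 < 264 = q_7, so the answer is 2566/175.

2566/175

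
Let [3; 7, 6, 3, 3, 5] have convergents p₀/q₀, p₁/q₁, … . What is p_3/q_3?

427/136

Using pₖ = aₖpₖ₋₁ + pₖ₋₂, qₖ = aₖqₖ₋₁ + qₖ₋₂ (with p₋₁=1, p₋₂=0, q₋₁=0, q₋₂=1):
  k=0: a=3, p=3, q=1
  k=1: a=7, p=22, q=7
  k=2: a=6, p=135, q=43
  k=3: a=3, p=427, q=136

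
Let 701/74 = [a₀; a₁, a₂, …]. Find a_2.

8

701 = 9·74 + 35   →  a_0 = 9
74 = 2·35 + 4   →  a_1 = 2
35 = 8·4 + 3   →  a_2 = 8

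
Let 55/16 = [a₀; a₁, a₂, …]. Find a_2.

55 = 3·16 + 7   →  a_0 = 3
16 = 2·7 + 2   →  a_1 = 2
7 = 3·2 + 1   →  a_2 = 3

3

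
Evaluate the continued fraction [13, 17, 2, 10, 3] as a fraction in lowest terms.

Fold from the inside: start with 3/1.
  10 + 1/3 = 31/3
  2 + 3/31 = 65/31
  17 + 31/65 = 1136/65
  13 + 65/1136 = 14833/1136

14833/1136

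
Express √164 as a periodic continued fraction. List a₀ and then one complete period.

[12; 1, 4, 6, 4, 1, 24]

a₀ = ⌊√164⌋ = 12.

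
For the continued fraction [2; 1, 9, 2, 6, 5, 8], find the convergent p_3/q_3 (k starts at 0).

Using pₖ = aₖpₖ₋₁ + pₖ₋₂, qₖ = aₖqₖ₋₁ + qₖ₋₂ (with p₋₁=1, p₋₂=0, q₋₁=0, q₋₂=1):
  k=0: a=2, p=2, q=1
  k=1: a=1, p=3, q=1
  k=2: a=9, p=29, q=10
  k=3: a=2, p=61, q=21

61/21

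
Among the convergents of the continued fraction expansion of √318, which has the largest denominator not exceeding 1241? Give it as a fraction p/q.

19063/1069

√318 = [17; 1, 4, 1, 34, …] (period length 4).
Convergents:
  p_0/q_0 = 17/1
  p_1/q_1 = 18/1
  p_2/q_2 = 89/5
  p_3/q_3 = 107/6
  p_4/q_4 = 3727/209
  p_5/q_5 = 3834/215
  p_6/q_6 = 19063/1069
  p_7/q_7 = 22897/1284
q_6 = 1069 ≤ 1241 < 1284 = q_7, so the answer is 19063/1069.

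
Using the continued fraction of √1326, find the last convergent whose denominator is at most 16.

√1326 = [36; 2, 2, 2, 2, 2, 72, …] (period length 6).
Convergents:
  p_0/q_0 = 36/1
  p_1/q_1 = 73/2
  p_2/q_2 = 182/5
  p_3/q_3 = 437/12
  p_4/q_4 = 1056/29
q_3 = 12 ≤ 16 < 29 = q_4, so the answer is 437/12.

437/12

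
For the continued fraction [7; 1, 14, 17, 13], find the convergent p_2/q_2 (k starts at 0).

119/15

Using pₖ = aₖpₖ₋₁ + pₖ₋₂, qₖ = aₖqₖ₋₁ + qₖ₋₂ (with p₋₁=1, p₋₂=0, q₋₁=0, q₋₂=1):
  k=0: a=7, p=7, q=1
  k=1: a=1, p=8, q=1
  k=2: a=14, p=119, q=15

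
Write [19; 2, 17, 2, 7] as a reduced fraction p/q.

10503/539

Fold from the inside: start with 7/1.
  2 + 1/7 = 15/7
  17 + 7/15 = 262/15
  2 + 15/262 = 539/262
  19 + 262/539 = 10503/539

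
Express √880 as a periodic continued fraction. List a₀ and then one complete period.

[29; 1, 1, 1, 58]

a₀ = ⌊√880⌋ = 29.
With m₀=0, d₀=1 and mₖ₊₁ = dₖaₖ − mₖ, dₖ₊₁ = (n − mₖ₊₁²)/dₖ, aₖ₊₁ = ⌊(a₀+mₖ₊₁)/dₖ₊₁⌋:
  k=1: m=29, d=39, a=1
  k=2: m=10, d=20, a=1
  k=3: m=10, d=39, a=1
  k=4: m=29, d=1, a=58
d=1 and a=2a₀=58 at k=4, so the next step gives (m, d) = (29, 39) again — its k=1 value — and the period has length 4.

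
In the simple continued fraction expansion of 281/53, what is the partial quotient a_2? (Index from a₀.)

3

281 = 5·53 + 16   →  a_0 = 5
53 = 3·16 + 5   →  a_1 = 3
16 = 3·5 + 1   →  a_2 = 3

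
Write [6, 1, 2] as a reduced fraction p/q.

Fold from the inside: start with 2/1.
  1 + 1/2 = 3/2
  6 + 2/3 = 20/3

20/3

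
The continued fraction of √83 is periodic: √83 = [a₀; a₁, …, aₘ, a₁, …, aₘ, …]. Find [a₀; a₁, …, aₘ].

[9; 9, 18]

a₀ = ⌊√83⌋ = 9.
With m₀=0, d₀=1 and mₖ₊₁ = dₖaₖ − mₖ, dₖ₊₁ = (n − mₖ₊₁²)/dₖ, aₖ₊₁ = ⌊(a₀+mₖ₊₁)/dₖ₊₁⌋:
  k=1: m=9, d=2, a=9
  k=2: m=9, d=1, a=18
d=1 and a=2a₀=18 at k=2, so the next step gives (m, d) = (9, 2) again — its k=1 value — and the period has length 2.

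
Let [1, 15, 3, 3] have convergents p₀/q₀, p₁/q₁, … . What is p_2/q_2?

Using pₖ = aₖpₖ₋₁ + pₖ₋₂, qₖ = aₖqₖ₋₁ + qₖ₋₂ (with p₋₁=1, p₋₂=0, q₋₁=0, q₋₂=1):
  k=0: a=1, p=1, q=1
  k=1: a=15, p=16, q=15
  k=2: a=3, p=49, q=46

49/46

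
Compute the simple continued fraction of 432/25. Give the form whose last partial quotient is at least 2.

[17; 3, 1, 1, 3]

432 = 17*25 + 7
25 = 3*7 + 4
7 = 1*4 + 3
4 = 1*3 + 1
3 = 3*1 + 0  (stop)
So 432/25 = [17; 3, 1, 1, 3].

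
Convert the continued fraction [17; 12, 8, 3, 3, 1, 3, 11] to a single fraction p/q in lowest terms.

Fold from the inside: start with 11/1.
  3 + 1/11 = 34/11
  1 + 11/34 = 45/34
  3 + 34/45 = 169/45
  3 + 45/169 = 552/169
  8 + 169/552 = 4585/552
  12 + 552/4585 = 55572/4585
  17 + 4585/55572 = 949309/55572

949309/55572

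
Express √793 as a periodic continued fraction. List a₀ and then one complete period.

[28; 6, 4, 6, 56]

a₀ = ⌊√793⌋ = 28.
With m₀=0, d₀=1 and mₖ₊₁ = dₖaₖ − mₖ, dₖ₊₁ = (n − mₖ₊₁²)/dₖ, aₖ₊₁ = ⌊(a₀+mₖ₊₁)/dₖ₊₁⌋:
  k=1: m=28, d=9, a=6
  k=2: m=26, d=13, a=4
  k=3: m=26, d=9, a=6
  k=4: m=28, d=1, a=56
d=1 and a=2a₀=56 at k=4, so the next step gives (m, d) = (28, 9) again — its k=1 value — and the period has length 4.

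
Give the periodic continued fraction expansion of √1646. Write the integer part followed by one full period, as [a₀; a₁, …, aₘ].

[40; 1, 1, 3, 40, 3, 1, 1, 80]

a₀ = ⌊√1646⌋ = 40.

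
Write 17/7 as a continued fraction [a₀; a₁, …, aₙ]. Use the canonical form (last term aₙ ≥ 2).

17 = 2*7 + 3
7 = 2*3 + 1
3 = 3*1 + 0  (stop)
So 17/7 = [2; 2, 3].

[2; 2, 3]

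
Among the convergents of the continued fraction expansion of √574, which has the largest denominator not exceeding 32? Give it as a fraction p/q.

575/24

√574 = [23; 1, 22, 1, 46, …] (period length 4).
Convergents:
  p_0/q_0 = 23/1
  p_1/q_1 = 24/1
  p_2/q_2 = 551/23
  p_3/q_3 = 575/24
  p_4/q_4 = 27001/1127
q_3 = 24 ≤ 32 < 1127 = q_4, so the answer is 575/24.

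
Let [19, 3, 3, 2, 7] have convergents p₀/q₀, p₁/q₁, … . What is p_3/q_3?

Using pₖ = aₖpₖ₋₁ + pₖ₋₂, qₖ = aₖqₖ₋₁ + qₖ₋₂ (with p₋₁=1, p₋₂=0, q₋₁=0, q₋₂=1):
  k=0: a=19, p=19, q=1
  k=1: a=3, p=58, q=3
  k=2: a=3, p=193, q=10
  k=3: a=2, p=444, q=23

444/23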